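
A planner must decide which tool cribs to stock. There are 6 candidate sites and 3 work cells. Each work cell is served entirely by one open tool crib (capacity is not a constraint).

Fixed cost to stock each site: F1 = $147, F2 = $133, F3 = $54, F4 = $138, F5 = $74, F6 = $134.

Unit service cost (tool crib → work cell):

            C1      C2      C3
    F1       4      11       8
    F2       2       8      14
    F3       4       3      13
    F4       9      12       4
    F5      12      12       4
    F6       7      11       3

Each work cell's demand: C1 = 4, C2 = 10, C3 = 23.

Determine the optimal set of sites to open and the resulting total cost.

For any fixed open set, each work cell goes to its cheapest open site; total = fixed + service.
{F3, F5}: C1→F3 4·4=16, C2→F3 3·10=30, C3→F5 4·23=92. Service 138; fixed 128; total 266.
{F3, F6}: service 115 + fixed 188 = 303
{F3, F4}: service 138 + fixed 192 = 330
{F1, F2, F3, F4, F5, F6}: service 107 + fixed 680 = 787
No other subset beats 266.

Open F3 and F5; minimum total cost 266.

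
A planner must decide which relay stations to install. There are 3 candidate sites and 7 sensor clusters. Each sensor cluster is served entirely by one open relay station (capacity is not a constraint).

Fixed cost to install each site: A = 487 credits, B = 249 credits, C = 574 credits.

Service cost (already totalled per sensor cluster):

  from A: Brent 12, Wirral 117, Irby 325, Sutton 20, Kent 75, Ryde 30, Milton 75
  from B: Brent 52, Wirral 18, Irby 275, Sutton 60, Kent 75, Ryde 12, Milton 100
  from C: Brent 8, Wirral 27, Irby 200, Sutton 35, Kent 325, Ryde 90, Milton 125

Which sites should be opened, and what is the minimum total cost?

Open B only; minimum total cost 841.

For any fixed open set, each sensor cluster goes to its cheapest open site; total = fixed + service.
{B}: Brent→B 52, Wirral→B 18, Irby→B 275, Sutton→B 60, Kent→B 75, Ryde→B 12, Milton→B 100. Service 592; fixed 249; total 841.
{A}: service 654 + fixed 487 = 1141
{A, B}: service 487 + fixed 736 = 1223
{A, B, C}: service 408 + fixed 1310 = 1718
No other subset beats 841.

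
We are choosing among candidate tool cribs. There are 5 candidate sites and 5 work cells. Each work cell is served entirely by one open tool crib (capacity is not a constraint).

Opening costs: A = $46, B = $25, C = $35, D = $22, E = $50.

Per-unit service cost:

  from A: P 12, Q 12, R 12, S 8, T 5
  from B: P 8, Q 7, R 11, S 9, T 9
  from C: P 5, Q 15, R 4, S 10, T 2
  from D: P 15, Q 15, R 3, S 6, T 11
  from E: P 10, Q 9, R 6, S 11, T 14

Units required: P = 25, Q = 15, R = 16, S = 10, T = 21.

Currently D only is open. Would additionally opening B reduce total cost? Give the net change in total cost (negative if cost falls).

Yes — net change −312 (cost falls by 312).

Current service cost with {D}: 939.
Adding B: each work cell re-picks its cheapest; new service cost 602, saving 337.
Extra fixed cost: 25. Net change = 25 − 337 = -312.
(Totals: 961 → 649.)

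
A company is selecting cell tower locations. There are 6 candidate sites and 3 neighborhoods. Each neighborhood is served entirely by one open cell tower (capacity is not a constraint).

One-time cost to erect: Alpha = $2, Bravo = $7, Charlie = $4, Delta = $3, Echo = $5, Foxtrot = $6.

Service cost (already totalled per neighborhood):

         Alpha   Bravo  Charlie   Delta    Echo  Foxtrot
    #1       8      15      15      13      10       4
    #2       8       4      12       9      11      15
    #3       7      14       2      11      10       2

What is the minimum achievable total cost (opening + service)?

For any fixed open set, each neighborhood goes to its cheapest open site; total = fixed + service.
{Alpha, Foxtrot}: #1→Foxtrot 4, #2→Alpha 8, #3→Foxtrot 2. Service 14; fixed 8; total 22.
{Bravo, Foxtrot}: #1→Foxtrot 4, #2→Bravo 4, #3→Foxtrot 2. Service 10; fixed 13; total 23.
{Alpha, Charlie}: service 18 + fixed 6 = 24
{Alpha, Bravo, Charlie, Delta, Echo, Foxtrot}: #1→Foxtrot 4, #2→Bravo 4, #3→Charlie 2. Service 10; fixed 27; total 37.
No other subset beats 22.

Minimum total cost: 22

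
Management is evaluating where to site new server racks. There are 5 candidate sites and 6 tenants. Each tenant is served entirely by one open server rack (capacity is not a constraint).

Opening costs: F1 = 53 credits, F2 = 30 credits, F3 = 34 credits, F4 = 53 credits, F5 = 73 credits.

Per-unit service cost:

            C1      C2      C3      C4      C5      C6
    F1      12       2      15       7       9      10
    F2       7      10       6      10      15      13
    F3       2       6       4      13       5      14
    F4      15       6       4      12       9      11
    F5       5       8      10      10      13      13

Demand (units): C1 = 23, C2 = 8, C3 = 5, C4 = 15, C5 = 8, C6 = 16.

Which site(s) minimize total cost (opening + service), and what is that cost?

For any fixed open set, each tenant goes to its cheapest open site; total = fixed + service.
{F1, F3}: C1→F3 2·23=46, C2→F1 2·8=16, C3→F3 4·5=20, C4→F1 7·15=105, C5→F3 5·8=40, C6→F1 10·16=160. Service 387; fixed 87; total 474.
{F1, F2, F3}: service 387 + fixed 117 = 504
{F1, F3, F4}: C1→F3 2·23=46, C2→F1 2·8=16, C3→F3 4·5=20, C4→F1 7·15=105, C5→F3 5·8=40, C6→F1 10·16=160. Service 387; fixed 140; total 527.
{F1, F2, F3, F4, F5}: service 387 + fixed 243 = 630
No other subset beats 474.

Open F1 and F3; minimum total cost 474.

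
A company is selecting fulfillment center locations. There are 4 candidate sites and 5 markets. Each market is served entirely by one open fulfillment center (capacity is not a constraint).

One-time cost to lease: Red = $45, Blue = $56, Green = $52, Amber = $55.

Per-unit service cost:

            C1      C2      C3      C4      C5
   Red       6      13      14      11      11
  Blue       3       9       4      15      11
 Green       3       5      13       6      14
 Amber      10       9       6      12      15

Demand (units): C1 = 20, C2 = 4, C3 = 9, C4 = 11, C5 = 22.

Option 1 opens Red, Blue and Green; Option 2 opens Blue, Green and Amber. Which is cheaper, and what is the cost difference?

Option 1 is cheaper by 10.

Option 1: {Red, Blue, Green}: C1→Blue 3·20=60, C2→Green 5·4=20, C3→Blue 4·9=36, C4→Green 6·11=66, C5→Red 11·22=242. Service 424; fixed 153; total 577.
Option 2: {Blue, Green, Amber}: C1→Blue 3·20=60, C2→Green 5·4=20, C3→Blue 4·9=36, C4→Green 6·11=66, C5→Blue 11·22=242. Service 424; fixed 163; total 587.
Difference: |577 − 587| = 10.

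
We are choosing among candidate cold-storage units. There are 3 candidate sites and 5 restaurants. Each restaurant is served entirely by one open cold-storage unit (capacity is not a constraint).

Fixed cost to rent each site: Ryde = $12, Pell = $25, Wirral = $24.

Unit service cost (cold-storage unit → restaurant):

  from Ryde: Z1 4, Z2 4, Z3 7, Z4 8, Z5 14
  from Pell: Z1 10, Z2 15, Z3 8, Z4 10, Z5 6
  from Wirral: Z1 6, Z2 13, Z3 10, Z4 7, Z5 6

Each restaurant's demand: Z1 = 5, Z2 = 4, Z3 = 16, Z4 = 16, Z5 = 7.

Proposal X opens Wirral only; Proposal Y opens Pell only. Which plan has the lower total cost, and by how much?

Proposal X: {Wirral}: Z1→Wirral 6·5=30, Z2→Wirral 13·4=52, Z3→Wirral 10·16=160, Z4→Wirral 7·16=112, Z5→Wirral 6·7=42. Service 396; fixed 24; total 420.
Proposal Y: {Pell}: Z1→Pell 10·5=50, Z2→Pell 15·4=60, Z3→Pell 8·16=128, Z4→Pell 10·16=160, Z5→Pell 6·7=42. Service 440; fixed 25; total 465.
Difference: |420 − 465| = 45.

Proposal X is cheaper by 45.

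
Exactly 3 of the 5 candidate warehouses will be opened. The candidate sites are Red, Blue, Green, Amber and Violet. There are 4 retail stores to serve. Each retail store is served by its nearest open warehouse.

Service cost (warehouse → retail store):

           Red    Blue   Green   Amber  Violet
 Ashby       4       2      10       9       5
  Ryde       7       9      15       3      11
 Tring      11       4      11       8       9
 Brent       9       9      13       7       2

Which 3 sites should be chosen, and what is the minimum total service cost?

Choose Blue, Amber and Violet; total service cost 11.

With exactly 3 open, each retail store uses its cheapest among the chosen.
{Blue, Amber, Violet}: Ashby→Blue 2, Ryde→Amber 3, Tring→Blue 4, Brent→Violet 2. Service cost 11.
{Red, Blue, Violet}: service cost 15
{Red, Blue, Amber}: service cost 16
Among all 10 size-3 choices, {Blue, Amber, Violet} is lowest.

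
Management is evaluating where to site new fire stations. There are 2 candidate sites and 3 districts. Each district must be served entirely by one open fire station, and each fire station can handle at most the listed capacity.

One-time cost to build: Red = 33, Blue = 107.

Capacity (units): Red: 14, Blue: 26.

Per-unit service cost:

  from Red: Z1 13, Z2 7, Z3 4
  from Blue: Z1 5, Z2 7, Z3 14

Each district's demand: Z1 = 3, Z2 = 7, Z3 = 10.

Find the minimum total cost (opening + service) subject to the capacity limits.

Minimum total cost: 244

Open {Red, Blue}: Z1→Blue 5·3=15, Z2→Blue 7·7=49, Z3→Red 4·10=40.
Loads: Red carries 10/14, Blue carries 10/26. Service 104; fixed 140; total 244.
Next best feasible plan costs 268.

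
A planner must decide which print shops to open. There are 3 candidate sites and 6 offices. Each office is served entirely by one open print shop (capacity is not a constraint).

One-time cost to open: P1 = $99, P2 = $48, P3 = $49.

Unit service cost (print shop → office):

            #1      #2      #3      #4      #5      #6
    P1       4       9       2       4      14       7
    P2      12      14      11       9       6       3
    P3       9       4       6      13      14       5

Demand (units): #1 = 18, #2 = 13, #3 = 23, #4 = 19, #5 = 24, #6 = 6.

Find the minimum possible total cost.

For any fixed open set, each office goes to its cheapest open site; total = fixed + service.
{P1, P2, P3}: #1→P1 4·18=72, #2→P3 4·13=52, #3→P1 2·23=46, #4→P1 4·19=76, #5→P2 6·24=144, #6→P2 3·6=18. Service 408; fixed 196; total 604.
{P1, P2}: #1→P1 4·18=72, #2→P1 9·13=117, #3→P1 2·23=46, #4→P1 4·19=76, #5→P2 6·24=144, #6→P2 3·6=18. Service 473; fixed 147; total 620.
{P1, P3}: service 612 + fixed 148 = 760
{P2}: service 984 + fixed 48 = 1032
No other subset beats 604.

Minimum total cost: 604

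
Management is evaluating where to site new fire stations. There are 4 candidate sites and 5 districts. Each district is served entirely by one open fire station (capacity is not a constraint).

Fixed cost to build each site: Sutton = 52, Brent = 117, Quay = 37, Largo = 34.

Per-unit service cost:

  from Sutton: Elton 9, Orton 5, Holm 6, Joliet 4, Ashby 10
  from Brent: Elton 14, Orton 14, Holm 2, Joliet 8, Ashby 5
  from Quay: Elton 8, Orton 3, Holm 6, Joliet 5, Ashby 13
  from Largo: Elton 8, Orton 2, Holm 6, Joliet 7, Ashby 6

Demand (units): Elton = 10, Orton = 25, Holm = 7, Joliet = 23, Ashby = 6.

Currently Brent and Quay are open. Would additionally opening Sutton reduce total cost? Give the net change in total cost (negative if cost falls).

Current service cost with {Brent, Quay}: 314.
Adding Sutton: each district re-picks its cheapest; new service cost 291, saving 23.
Extra fixed cost: 52. Net change = 52 − 23 = 29.
(Totals: 468 → 497.)

No — net change +29 (cost rises by 29).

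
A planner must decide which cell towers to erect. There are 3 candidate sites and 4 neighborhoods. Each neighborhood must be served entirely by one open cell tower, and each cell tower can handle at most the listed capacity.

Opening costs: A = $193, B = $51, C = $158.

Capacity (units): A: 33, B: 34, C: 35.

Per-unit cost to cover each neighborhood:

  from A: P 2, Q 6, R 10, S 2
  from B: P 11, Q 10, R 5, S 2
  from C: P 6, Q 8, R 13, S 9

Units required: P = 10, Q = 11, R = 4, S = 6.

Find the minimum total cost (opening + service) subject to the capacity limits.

Minimum total cost: 303

Open {B}: P→B 11·10=110, Q→B 10·11=110, R→B 5·4=20, S→B 2·6=12.
Loads: B carries 31/34. Service 252; fixed 51; total 303.
Next best feasible plan costs 331.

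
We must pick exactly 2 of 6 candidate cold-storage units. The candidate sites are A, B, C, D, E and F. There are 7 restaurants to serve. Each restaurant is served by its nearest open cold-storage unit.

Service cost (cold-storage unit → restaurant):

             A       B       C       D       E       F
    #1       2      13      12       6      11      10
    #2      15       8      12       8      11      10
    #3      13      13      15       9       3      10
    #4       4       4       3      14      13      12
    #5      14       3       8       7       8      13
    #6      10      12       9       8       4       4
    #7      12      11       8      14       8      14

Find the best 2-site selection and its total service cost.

With exactly 2 open, each restaurant uses its cheapest among the chosen.
{A, E}: #1→A 2, #2→E 11, #3→E 3, #4→A 4, #5→E 8, #6→E 4, #7→E 8. Service cost 40.
{B, E}: service cost 41
{C, E}: service cost 48
Among all 15 size-2 choices, {A, E} is lowest.

Choose A and E; total service cost 40.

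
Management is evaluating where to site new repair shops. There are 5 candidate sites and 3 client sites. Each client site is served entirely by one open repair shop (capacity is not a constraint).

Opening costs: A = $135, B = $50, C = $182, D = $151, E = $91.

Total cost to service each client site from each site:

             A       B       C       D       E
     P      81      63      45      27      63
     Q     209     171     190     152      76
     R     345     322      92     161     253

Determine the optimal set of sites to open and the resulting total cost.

Open E only; minimum total cost 483.

For any fixed open set, each client site goes to its cheapest open site; total = fixed + service.
{E}: P→E 63, Q→E 76, R→E 253. Service 392; fixed 91; total 483.
{C, E}: service 213 + fixed 273 = 486
{D}: P→D 27, Q→D 152, R→D 161. Service 340; fixed 151; total 491.
{A, B, C, D, E}: P→D 27, Q→E 76, R→C 92. Service 195; fixed 609; total 804.
No other subset beats 483.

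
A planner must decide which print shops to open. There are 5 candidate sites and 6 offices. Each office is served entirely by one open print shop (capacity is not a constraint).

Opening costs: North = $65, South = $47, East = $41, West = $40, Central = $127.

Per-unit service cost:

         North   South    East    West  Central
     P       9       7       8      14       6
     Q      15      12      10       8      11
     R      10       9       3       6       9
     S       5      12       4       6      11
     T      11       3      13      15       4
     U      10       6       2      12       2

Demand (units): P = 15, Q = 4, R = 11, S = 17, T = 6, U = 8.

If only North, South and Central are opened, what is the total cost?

Each office is assigned to its cheapest site among the open ones.
{North, South, Central}: P→Central 6·15=90, Q→Central 11·4=44, R→South 9·11=99, S→North 5·17=85, T→South 3·6=18, U→Central 2·8=16. Service 352; fixed 239; total 591.

Total cost: 591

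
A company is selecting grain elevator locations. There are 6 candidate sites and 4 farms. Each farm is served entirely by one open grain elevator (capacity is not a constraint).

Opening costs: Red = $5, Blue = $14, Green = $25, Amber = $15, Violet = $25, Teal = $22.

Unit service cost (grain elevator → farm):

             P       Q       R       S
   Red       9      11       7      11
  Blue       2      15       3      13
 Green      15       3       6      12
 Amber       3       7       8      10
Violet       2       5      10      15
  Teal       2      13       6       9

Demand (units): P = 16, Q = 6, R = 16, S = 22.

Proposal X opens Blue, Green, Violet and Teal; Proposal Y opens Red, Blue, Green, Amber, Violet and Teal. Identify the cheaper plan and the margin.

Proposal X is cheaper by 20.

Proposal X: {Blue, Green, Violet, Teal}: P→Blue 2·16=32, Q→Green 3·6=18, R→Blue 3·16=48, S→Teal 9·22=198. Service 296; fixed 86; total 382.
Proposal Y: {Red, Blue, Green, Amber, Violet, Teal}: P→Blue 2·16=32, Q→Green 3·6=18, R→Blue 3·16=48, S→Teal 9·22=198. Service 296; fixed 106; total 402.
Difference: |382 − 402| = 20.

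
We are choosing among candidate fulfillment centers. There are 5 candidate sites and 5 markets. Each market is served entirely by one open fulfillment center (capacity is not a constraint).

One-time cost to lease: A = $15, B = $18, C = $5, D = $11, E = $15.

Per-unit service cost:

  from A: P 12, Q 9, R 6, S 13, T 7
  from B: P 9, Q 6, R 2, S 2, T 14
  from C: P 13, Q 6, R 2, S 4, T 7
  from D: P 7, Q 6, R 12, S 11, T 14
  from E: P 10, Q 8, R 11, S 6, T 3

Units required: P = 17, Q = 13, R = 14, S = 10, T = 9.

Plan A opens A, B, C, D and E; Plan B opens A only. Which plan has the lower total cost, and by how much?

Plan A is cheaper by 277.

Plan A: {A, B, C, D, E}: P→D 7·17=119, Q→B 6·13=78, R→B 2·14=28, S→B 2·10=20, T→E 3·9=27. Service 272; fixed 64; total 336.
Plan B: {A}: P→A 12·17=204, Q→A 9·13=117, R→A 6·14=84, S→A 13·10=130, T→A 7·9=63. Service 598; fixed 15; total 613.
Difference: |336 − 613| = 277.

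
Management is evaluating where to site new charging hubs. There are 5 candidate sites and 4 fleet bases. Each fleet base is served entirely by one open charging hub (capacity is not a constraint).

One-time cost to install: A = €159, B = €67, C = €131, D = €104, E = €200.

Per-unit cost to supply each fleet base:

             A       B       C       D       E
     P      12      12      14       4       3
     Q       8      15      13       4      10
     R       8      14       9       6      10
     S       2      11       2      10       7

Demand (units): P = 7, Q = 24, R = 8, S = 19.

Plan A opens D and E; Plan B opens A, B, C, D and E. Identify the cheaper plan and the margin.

Plan A is cheaper by 262.

Plan A: {D, E}: P→E 3·7=21, Q→D 4·24=96, R→D 6·8=48, S→E 7·19=133. Service 298; fixed 304; total 602.
Plan B: {A, B, C, D, E}: P→E 3·7=21, Q→D 4·24=96, R→D 6·8=48, S→A 2·19=38. Service 203; fixed 661; total 864.
Difference: |602 − 864| = 262.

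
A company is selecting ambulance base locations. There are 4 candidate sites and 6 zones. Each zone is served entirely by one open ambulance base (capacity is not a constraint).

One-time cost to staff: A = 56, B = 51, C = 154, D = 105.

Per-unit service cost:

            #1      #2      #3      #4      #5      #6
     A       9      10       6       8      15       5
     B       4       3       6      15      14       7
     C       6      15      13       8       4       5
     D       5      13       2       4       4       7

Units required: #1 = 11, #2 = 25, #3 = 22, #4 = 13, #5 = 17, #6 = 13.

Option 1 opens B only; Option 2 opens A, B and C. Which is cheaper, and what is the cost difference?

Option 2 is cheaper by 77.

Option 1: {B}: #1→B 4·11=44, #2→B 3·25=75, #3→B 6·22=132, #4→B 15·13=195, #5→B 14·17=238, #6→B 7·13=91. Service 775; fixed 51; total 826.
Option 2: {A, B, C}: #1→B 4·11=44, #2→B 3·25=75, #3→A 6·22=132, #4→A 8·13=104, #5→C 4·17=68, #6→A 5·13=65. Service 488; fixed 261; total 749.
Difference: |826 − 749| = 77.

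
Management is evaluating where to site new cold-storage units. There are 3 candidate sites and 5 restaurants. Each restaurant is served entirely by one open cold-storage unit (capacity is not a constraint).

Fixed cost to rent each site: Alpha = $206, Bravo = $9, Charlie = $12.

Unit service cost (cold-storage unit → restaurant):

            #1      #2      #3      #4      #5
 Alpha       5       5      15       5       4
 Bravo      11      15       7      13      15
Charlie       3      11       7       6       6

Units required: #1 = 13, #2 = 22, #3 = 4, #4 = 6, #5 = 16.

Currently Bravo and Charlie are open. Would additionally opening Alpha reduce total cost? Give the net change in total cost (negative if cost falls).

Current service cost with {Bravo, Charlie}: 441.
Adding Alpha: each restaurant re-picks its cheapest; new service cost 271, saving 170.
Extra fixed cost: 206. Net change = 206 − 170 = 36.
(Totals: 462 → 498.)

No — net change +36 (cost rises by 36).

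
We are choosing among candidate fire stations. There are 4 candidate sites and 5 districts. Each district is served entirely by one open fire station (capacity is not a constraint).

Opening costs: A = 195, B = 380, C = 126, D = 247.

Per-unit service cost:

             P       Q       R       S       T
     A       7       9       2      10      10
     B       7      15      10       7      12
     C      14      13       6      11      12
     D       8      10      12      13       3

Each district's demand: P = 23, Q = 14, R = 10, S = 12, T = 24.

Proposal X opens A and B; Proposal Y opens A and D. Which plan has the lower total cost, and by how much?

Proposal X: {A, B}: P→A 7·23=161, Q→A 9·14=126, R→A 2·10=20, S→B 7·12=84, T→A 10·24=240. Service 631; fixed 575; total 1206.
Proposal Y: {A, D}: P→A 7·23=161, Q→A 9·14=126, R→A 2·10=20, S→A 10·12=120, T→D 3·24=72. Service 499; fixed 442; total 941.
Difference: |1206 − 941| = 265.

Proposal Y is cheaper by 265.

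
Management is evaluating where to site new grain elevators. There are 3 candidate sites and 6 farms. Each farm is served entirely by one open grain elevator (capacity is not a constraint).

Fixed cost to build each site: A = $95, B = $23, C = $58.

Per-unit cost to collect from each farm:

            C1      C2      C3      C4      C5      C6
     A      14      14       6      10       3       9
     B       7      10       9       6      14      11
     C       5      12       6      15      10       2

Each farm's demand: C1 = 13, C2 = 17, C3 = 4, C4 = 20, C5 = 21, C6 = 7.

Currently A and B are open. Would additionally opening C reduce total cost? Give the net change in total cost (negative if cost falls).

Current service cost with {A, B}: 531.
Adding C: each farm re-picks its cheapest; new service cost 456, saving 75.
Extra fixed cost: 58. Net change = 58 − 75 = -17.
(Totals: 649 → 632.)

Yes — net change −17 (cost falls by 17).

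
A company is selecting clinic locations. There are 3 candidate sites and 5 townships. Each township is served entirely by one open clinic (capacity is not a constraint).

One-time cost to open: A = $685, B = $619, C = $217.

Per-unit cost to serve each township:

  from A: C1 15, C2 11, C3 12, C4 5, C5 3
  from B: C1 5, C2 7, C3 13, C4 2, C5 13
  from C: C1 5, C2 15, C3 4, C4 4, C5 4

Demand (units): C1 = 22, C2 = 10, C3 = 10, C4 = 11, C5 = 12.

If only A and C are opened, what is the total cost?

Total cost: 1242

Each township is assigned to its cheapest site among the open ones.
{A, C}: C1→C 5·22=110, C2→A 11·10=110, C3→C 4·10=40, C4→C 4·11=44, C5→A 3·12=36. Service 340; fixed 902; total 1242.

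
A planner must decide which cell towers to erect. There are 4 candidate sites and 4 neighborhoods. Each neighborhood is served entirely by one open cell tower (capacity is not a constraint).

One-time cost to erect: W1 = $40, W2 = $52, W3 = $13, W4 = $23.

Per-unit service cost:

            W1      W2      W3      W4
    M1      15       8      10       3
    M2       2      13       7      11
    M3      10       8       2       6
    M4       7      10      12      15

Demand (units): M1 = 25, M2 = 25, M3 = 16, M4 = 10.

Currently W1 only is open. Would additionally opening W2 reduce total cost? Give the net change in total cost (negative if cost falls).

Current service cost with {W1}: 655.
Adding W2: each neighborhood re-picks its cheapest; new service cost 448, saving 207.
Extra fixed cost: 52. Net change = 52 − 207 = -155.
(Totals: 695 → 540.)

Yes — net change −155 (cost falls by 155).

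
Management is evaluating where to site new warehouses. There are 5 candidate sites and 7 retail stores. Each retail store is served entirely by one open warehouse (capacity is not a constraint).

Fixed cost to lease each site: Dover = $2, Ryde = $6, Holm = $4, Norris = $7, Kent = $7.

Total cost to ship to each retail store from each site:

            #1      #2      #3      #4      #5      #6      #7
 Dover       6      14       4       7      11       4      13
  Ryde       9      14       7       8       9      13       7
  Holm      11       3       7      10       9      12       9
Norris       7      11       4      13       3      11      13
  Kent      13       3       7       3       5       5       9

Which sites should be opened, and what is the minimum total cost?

Open Dover and Kent; minimum total cost 43.

For any fixed open set, each retail store goes to its cheapest open site; total = fixed + service.
{Dover, Kent}: #1→Dover 6, #2→Kent 3, #3→Dover 4, #4→Kent 3, #5→Kent 5, #6→Dover 4, #7→Kent 9. Service 34; fixed 9; total 43.
{Dover, Ryde, Kent}: service 32 + fixed 15 = 47
{Dover, Holm, Kent}: service 34 + fixed 13 = 47
{Dover, Ryde, Holm, Norris, Kent}: service 30 + fixed 26 = 56
No other subset beats 43.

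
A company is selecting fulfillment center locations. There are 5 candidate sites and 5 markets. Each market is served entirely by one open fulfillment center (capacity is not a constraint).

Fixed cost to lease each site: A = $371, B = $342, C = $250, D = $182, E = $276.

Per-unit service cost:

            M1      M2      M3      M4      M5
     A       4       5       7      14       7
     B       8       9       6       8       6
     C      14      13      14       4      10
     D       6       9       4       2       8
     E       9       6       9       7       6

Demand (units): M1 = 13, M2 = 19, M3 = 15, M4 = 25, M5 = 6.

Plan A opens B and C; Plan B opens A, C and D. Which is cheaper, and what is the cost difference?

Plan A is cheaper by 9.

Plan A: {B, C}: M1→B 8·13=104, M2→B 9·19=171, M3→B 6·15=90, M4→C 4·25=100, M5→B 6·6=36. Service 501; fixed 592; total 1093.
Plan B: {A, C, D}: M1→A 4·13=52, M2→A 5·19=95, M3→D 4·15=60, M4→D 2·25=50, M5→A 7·6=42. Service 299; fixed 803; total 1102.
Difference: |1093 − 1102| = 9.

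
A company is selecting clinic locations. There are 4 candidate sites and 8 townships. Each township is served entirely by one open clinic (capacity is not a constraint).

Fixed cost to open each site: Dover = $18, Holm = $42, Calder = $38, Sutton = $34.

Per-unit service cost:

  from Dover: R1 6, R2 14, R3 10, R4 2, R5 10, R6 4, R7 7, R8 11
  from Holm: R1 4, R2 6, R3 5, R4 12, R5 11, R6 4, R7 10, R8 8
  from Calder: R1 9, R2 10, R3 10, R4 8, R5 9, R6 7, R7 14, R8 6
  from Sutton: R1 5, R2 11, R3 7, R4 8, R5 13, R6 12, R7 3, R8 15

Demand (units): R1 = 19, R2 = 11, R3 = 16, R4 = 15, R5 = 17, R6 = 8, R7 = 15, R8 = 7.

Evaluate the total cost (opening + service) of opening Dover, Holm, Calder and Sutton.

Each township is assigned to its cheapest site among the open ones.
{Dover, Holm, Calder, Sutton}: R1→Holm 4·19=76, R2→Holm 6·11=66, R3→Holm 5·16=80, R4→Dover 2·15=30, R5→Calder 9·17=153, R6→Dover 4·8=32, R7→Sutton 3·15=45, R8→Calder 6·7=42. Service 524; fixed 132; total 656.

Total cost: 656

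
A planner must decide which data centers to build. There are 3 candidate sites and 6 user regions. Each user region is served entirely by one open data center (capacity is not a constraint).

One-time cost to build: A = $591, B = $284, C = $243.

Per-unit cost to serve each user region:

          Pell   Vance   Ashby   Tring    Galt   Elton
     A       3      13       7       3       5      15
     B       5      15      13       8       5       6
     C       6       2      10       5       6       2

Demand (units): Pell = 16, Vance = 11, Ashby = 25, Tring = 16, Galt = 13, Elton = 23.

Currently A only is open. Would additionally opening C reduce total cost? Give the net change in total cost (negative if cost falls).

Current service cost with {A}: 824.
Adding C: each user region re-picks its cheapest; new service cost 404, saving 420.
Extra fixed cost: 243. Net change = 243 − 420 = -177.
(Totals: 1415 → 1238.)

Yes — net change −177 (cost falls by 177).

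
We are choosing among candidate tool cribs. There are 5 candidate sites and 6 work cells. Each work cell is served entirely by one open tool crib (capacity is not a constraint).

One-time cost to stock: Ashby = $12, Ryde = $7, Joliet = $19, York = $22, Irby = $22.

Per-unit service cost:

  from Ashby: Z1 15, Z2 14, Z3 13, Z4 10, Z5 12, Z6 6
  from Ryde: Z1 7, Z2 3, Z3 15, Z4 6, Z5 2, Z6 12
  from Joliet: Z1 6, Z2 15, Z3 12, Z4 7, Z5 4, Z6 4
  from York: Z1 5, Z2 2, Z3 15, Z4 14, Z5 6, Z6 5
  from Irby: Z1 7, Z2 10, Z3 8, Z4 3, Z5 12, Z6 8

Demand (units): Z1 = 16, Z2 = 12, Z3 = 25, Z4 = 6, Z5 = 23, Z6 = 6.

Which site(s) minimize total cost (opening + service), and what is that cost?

For any fixed open set, each work cell goes to its cheapest open site; total = fixed + service.
{Ryde, York, Irby}: Z1→York 5·16=80, Z2→York 2·12=24, Z3→Irby 8·25=200, Z4→Irby 3·6=18, Z5→Ryde 2·23=46, Z6→York 5·6=30. Service 398; fixed 51; total 449.
{Ashby, Ryde, York, Irby}: Z1→York 5·16=80, Z2→York 2·12=24, Z3→Irby 8·25=200, Z4→Irby 3·6=18, Z5→Ryde 2·23=46, Z6→York 5·6=30. Service 398; fixed 63; total 461.
{Ryde, Joliet, York, Irby}: service 392 + fixed 70 = 462
{Ashby, Ryde, Joliet, York, Irby}: service 392 + fixed 82 = 474
No other subset beats 449.

Open Ryde, York and Irby; minimum total cost 449.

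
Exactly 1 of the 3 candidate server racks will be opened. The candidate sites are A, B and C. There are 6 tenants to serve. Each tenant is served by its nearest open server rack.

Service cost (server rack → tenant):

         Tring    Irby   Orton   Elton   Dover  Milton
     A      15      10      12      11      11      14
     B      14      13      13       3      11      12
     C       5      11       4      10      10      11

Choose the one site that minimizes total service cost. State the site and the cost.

With exactly 1 open, each tenant uses its cheapest among the chosen.
{C}: Tring→C 5, Irby→C 11, Orton→C 4, Elton→C 10, Dover→C 10, Milton→C 11. Service cost 51.
{B}: service cost 66
{A}: service cost 73
Among all 3 size-1 choices, {C} is lowest.

Choose C only; total service cost 51.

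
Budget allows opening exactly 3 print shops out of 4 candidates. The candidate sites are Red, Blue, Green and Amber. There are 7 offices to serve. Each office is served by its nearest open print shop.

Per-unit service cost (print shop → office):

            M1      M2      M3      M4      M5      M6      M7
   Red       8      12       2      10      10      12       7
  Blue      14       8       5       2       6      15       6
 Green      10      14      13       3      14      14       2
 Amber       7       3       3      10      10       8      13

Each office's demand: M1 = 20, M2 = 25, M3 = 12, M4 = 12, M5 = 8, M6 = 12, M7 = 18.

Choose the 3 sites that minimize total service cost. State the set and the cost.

With exactly 3 open, each office uses its cheapest among the chosen.
{Blue, Green, Amber}: M1→Amber 7·20=140, M2→Amber 3·25=75, M3→Amber 3·12=36, M4→Blue 2·12=24, M5→Blue 6·8=48, M6→Amber 8·12=96, M7→Green 2·18=36. Service cost 455.
{Red, Green, Amber}: service cost 487
{Red, Blue, Amber}: service cost 515
Among all 4 size-3 choices, {Blue, Green, Amber} is lowest.

Choose Blue, Green and Amber; total service cost 455.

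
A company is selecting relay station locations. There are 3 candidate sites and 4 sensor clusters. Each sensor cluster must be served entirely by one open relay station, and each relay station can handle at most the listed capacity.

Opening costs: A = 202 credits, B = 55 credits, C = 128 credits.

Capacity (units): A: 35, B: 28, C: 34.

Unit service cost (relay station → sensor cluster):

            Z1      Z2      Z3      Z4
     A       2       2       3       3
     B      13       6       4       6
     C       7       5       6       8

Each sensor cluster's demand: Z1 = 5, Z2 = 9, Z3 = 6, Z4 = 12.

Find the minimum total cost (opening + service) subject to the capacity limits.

Open {A}: Z1→A 2·5=10, Z2→A 2·9=18, Z3→A 3·6=18, Z4→A 3·12=36.
Loads: A carries 32/35. Service 82; fixed 202; total 284.
Next best feasible plan costs 339.

Minimum total cost: 284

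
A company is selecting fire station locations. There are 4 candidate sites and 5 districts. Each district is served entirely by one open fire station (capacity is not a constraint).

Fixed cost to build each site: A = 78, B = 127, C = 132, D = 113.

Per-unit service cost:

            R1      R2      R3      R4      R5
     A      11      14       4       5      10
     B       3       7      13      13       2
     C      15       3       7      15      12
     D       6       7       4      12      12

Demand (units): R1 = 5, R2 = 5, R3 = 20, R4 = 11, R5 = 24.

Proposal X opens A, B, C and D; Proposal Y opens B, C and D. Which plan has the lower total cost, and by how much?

Proposal Y is cheaper by 1.

Proposal X: {A, B, C, D}: R1→B 3·5=15, R2→C 3·5=15, R3→A 4·20=80, R4→A 5·11=55, R5→B 2·24=48. Service 213; fixed 450; total 663.
Proposal Y: {B, C, D}: R1→B 3·5=15, R2→C 3·5=15, R3→D 4·20=80, R4→D 12·11=132, R5→B 2·24=48. Service 290; fixed 372; total 662.
Difference: |663 − 662| = 1.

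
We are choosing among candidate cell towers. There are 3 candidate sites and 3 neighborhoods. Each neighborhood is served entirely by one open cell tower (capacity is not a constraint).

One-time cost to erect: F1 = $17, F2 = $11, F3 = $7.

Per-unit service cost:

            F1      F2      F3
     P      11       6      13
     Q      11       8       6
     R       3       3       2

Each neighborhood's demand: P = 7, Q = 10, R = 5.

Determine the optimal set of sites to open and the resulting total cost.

For any fixed open set, each neighborhood goes to its cheapest open site; total = fixed + service.
{F2, F3}: P→F2 6·7=42, Q→F3 6·10=60, R→F3 2·5=10. Service 112; fixed 18; total 130.
{F1, F2, F3}: P→F2 6·7=42, Q→F3 6·10=60, R→F3 2·5=10. Service 112; fixed 35; total 147.
{F2}: service 137 + fixed 11 = 148
{F3}: P→F3 13·7=91, Q→F3 6·10=60, R→F3 2·5=10. Service 161; fixed 7; total 168.
(All 7 nonempty subsets were checked; F2 and F3 is lowest.)

Open F2 and F3; minimum total cost 130.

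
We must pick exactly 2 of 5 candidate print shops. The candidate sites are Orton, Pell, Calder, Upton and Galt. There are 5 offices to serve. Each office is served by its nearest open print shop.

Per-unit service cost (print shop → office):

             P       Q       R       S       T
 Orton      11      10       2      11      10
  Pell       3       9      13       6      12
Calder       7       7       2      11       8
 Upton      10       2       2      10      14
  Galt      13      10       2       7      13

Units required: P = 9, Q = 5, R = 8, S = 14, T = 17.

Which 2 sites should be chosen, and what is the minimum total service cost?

With exactly 2 open, each office uses its cheapest among the chosen.
{Pell, Calder}: P→Pell 3·9=27, Q→Calder 7·5=35, R→Calder 2·8=16, S→Pell 6·14=84, T→Calder 8·17=136. Service cost 298.
{Pell, Upton}: service cost 341
{Orton, Pell}: service cost 342
Among all 10 size-2 choices, {Pell, Calder} is lowest.

Choose Pell and Calder; total service cost 298.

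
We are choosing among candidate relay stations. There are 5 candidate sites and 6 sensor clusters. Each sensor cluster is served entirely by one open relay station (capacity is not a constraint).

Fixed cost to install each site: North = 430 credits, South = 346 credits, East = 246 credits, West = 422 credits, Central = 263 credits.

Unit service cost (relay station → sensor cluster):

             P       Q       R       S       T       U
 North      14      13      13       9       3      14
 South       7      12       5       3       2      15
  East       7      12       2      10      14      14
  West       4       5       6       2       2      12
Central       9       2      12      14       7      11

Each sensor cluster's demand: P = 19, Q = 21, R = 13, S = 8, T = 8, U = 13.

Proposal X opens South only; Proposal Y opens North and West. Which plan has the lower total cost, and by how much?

Proposal X is cheaper by 268.

Proposal X: {South}: P→South 7·19=133, Q→South 12·21=252, R→South 5·13=65, S→South 3·8=24, T→South 2·8=16, U→South 15·13=195. Service 685; fixed 346; total 1031.
Proposal Y: {North, West}: P→West 4·19=76, Q→West 5·21=105, R→West 6·13=78, S→West 2·8=16, T→West 2·8=16, U→West 12·13=156. Service 447; fixed 852; total 1299.
Difference: |1031 − 1299| = 268.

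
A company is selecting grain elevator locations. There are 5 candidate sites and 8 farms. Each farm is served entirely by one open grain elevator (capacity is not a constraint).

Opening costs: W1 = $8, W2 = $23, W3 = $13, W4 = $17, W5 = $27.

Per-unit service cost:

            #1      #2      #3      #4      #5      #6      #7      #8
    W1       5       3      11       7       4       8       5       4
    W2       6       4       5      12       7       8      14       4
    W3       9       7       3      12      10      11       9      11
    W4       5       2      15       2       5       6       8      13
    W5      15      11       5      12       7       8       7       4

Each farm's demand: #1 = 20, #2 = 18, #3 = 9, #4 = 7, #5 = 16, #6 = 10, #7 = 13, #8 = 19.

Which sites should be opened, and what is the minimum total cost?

For any fixed open set, each farm goes to its cheapest open site; total = fixed + service.
{W1, W3, W4}: #1→W1 5·20=100, #2→W4 2·18=36, #3→W3 3·9=27, #4→W4 2·7=14, #5→W1 4·16=64, #6→W4 6·10=60, #7→W1 5·13=65, #8→W1 4·19=76. Service 442; fixed 38; total 480.
{W1, W2, W3, W4}: service 442 + fixed 61 = 503
{W1, W3, W4, W5}: service 442 + fixed 65 = 507
{W1, W2, W3, W4, W5}: service 442 + fixed 88 = 530
No other subset beats 480.

Open W1, W3 and W4; minimum total cost 480.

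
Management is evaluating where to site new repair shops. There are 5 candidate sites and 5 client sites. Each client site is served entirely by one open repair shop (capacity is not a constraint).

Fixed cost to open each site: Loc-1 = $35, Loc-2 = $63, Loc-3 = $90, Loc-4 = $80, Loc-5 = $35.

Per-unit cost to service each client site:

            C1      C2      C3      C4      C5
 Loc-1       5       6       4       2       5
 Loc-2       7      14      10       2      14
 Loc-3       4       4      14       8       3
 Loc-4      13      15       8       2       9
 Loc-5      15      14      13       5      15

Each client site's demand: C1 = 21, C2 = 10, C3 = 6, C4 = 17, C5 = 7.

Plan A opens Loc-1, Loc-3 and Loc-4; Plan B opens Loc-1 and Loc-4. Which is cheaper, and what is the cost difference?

Plan B is cheaper by 35.

Plan A: {Loc-1, Loc-3, Loc-4}: C1→Loc-3 4·21=84, C2→Loc-3 4·10=40, C3→Loc-1 4·6=24, C4→Loc-1 2·17=34, C5→Loc-3 3·7=21. Service 203; fixed 205; total 408.
Plan B: {Loc-1, Loc-4}: C1→Loc-1 5·21=105, C2→Loc-1 6·10=60, C3→Loc-1 4·6=24, C4→Loc-1 2·17=34, C5→Loc-1 5·7=35. Service 258; fixed 115; total 373.
Difference: |408 − 373| = 35.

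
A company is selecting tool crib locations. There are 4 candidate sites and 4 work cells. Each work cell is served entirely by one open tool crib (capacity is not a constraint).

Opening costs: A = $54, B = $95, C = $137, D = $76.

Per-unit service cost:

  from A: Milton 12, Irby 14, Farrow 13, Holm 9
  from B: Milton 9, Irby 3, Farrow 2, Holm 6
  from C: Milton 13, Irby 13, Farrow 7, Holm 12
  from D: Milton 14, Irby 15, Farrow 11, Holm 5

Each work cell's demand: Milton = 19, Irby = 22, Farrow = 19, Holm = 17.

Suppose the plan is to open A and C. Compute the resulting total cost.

Each work cell is assigned to its cheapest site among the open ones.
{A, C}: Milton→A 12·19=228, Irby→C 13·22=286, Farrow→C 7·19=133, Holm→A 9·17=153. Service 800; fixed 191; total 991.

Total cost: 991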